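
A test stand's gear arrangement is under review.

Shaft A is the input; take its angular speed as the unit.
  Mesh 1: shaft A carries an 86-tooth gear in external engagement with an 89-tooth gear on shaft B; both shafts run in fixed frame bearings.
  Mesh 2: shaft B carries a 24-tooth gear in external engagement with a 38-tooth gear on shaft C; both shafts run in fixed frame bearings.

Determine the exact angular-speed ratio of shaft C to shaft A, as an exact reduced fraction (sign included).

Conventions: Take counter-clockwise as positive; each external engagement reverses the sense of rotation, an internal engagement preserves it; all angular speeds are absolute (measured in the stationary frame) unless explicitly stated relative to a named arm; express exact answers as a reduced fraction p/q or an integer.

class = fixed-axis compound train [2 meshes; 2 ratios multiply, 2 sense flips]
mesh 1 [86T→89T]: running ratio 86/89, sense −
mesh 2 [24T→38T]: running ratio 1032/1691, sense +
ω_out/ω_in = 1032/1691

1032/1691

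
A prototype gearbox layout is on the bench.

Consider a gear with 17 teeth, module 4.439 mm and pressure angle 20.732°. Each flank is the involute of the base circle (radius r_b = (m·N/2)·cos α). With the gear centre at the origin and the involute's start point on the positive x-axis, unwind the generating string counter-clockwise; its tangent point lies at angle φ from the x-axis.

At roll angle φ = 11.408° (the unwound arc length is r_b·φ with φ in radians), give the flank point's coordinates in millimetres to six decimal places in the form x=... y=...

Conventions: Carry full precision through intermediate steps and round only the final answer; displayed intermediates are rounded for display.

class = single-mesh tooth geometry [base-circle involute, m = 4.439, 17T]
pitch radius r_p = m·N/2 = 4.439·17/2 = 37.731500
base radius r_b = r_p·cos α = 37.731500·cos 20.732° = 35.288252
roll angle φ = 11.408° = 0.19910716 rad
x = r_b·(cos φ + φ·sin φ) = 35.980813
y = r_b·(sin φ − φ·cos φ) = 0.092480

x=35.980813 y=0.092480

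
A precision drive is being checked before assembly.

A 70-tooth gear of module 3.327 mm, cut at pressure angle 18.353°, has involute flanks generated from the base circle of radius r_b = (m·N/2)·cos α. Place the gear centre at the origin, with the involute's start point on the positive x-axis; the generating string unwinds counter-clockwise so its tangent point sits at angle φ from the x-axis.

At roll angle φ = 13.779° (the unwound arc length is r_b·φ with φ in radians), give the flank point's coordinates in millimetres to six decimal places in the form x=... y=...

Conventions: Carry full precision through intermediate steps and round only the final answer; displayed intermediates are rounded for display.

class = single-mesh tooth geometry [base-circle involute, m = 3.327, 70T]
pitch radius r_p = m·N/2 = 3.327·70/2 = 116.445000
base radius r_b = r_p·cos α = 116.445000·cos 18.353° = 110.521981
roll angle φ = 13.779° = 0.24048892 rad
x = r_b·(cos φ + φ·sin φ) = 113.671934
y = r_b·(sin φ − φ·cos φ) = 0.509447

x=113.671934 y=0.509447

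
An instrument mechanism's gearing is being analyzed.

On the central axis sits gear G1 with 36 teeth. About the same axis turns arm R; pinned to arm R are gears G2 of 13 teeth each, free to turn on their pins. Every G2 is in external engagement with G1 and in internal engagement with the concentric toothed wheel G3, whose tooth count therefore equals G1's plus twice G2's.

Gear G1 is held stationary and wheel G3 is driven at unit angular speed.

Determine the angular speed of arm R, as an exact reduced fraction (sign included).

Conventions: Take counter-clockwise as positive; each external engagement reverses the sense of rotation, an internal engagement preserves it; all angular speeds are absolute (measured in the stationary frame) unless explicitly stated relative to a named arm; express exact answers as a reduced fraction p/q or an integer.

31/49

recognized (axles ride arm R): planetary set, 36/13/62 teeth
ring teeth: 36 + 2·13 = 62
36(ω_sun−ω_arm) = −62(ω_ring−ω_arm),  ω_sun = 0, ω_ring = 1
36(0−ω_arm) = −62(1−ω_arm)  ⇒  98·ω_arm = 62  ⇒  ω_arm = 31/49
exact speed ratio = 31/49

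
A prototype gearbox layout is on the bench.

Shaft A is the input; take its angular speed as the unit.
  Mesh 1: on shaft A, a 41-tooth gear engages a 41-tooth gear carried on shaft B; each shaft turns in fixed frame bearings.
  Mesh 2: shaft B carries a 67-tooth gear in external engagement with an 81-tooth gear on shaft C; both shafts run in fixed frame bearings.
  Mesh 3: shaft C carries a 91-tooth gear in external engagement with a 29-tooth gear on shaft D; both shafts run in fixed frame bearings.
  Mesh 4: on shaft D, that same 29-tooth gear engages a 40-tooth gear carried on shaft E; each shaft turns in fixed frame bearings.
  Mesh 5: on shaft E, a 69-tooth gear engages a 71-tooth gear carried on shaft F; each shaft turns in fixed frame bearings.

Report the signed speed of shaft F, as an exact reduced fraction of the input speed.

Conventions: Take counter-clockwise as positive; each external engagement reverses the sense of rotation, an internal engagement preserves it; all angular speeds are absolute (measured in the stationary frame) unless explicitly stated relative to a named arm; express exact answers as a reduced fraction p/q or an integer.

5-mesh fixed-axis compound train (all bearings frame-fixed)
mesh 1 [41T→41T]: |ω|/ω_in = 1×41/41 = 1, sense flips to −
mesh 2 [67T→81T]: |ω|/ω_in = 1×67/81 = 67/81, sense flips to +
mesh 3 [91T→29T]: |ω|/ω_in = (67/81)×91/29 = 6097/2349, sense flips to −
mesh 4 [29T→40T]: |ω|/ω_in = (6097/2349)×29/40 = 6097/3240, sense flips to +
mesh 5 [69T→71T]: |ω|/ω_in = (6097/3240)×69/71 = 140231/76680, sense flips to −
signed output speed (× input speed) = -140231/76680

-140231/76680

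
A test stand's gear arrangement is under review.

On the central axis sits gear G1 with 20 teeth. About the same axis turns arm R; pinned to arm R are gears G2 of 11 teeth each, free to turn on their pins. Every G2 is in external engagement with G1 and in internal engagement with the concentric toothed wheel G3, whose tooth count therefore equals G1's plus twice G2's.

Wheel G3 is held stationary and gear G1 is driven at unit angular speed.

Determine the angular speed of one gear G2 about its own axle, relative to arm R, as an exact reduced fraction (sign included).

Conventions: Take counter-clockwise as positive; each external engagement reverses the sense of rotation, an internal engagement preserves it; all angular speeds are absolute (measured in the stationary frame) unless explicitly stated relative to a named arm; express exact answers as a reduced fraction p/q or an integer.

-420/341

recognized (axles ride arm R): planetary set, 20/11/42 teeth
ring teeth: 20 + 2·11 = 42
20(ω_sun−ω_arm) = −42(ω_ring−ω_arm),  ω_ring = 0, ω_sun = 1
20(1−ω_arm) = −42(0−ω_arm)  ⇒  62·ω_arm = 20  ⇒  ω_arm = 10/31
sun–planet mesh: 20·(1−10/31) = −11·(ω_p−ω_arm)  ⇒  ω_p−ω_arm = -420/341
exact speed ratio = -420/341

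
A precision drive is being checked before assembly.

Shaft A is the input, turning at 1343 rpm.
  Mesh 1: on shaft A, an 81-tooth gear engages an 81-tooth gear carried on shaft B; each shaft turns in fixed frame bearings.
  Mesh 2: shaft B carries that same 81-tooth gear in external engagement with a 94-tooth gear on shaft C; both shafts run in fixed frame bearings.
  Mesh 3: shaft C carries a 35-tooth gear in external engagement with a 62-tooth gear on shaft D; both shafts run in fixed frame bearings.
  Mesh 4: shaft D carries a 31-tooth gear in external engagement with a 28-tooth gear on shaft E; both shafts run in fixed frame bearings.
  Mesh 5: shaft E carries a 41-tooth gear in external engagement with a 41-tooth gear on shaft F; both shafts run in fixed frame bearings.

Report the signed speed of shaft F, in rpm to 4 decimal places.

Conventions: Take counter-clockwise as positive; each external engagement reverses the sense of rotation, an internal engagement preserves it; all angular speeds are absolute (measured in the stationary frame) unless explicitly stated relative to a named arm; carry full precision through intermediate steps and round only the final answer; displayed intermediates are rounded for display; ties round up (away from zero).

-723.2912 rpm

topology: fixed-axis compound train — 5 meshes, A→F
mesh 1 [81T→81T]: ω = 1343.0000×81/81 = 1343.0000 rpm, sense flips to −
mesh 2 [81T→94T]: ω = 1343.0000×81/94 = 1157.2660 rpm, sense flips to +
mesh 3 [35T→62T]: ω = 1157.2660×35/62 = 653.2953 rpm, sense flips to −
mesh 4 [31T→28T]: ω = 653.2953×31/28 = 723.2912 rpm, sense flips to +
mesh 5 [41T→41T]: ω = 723.2912×41/41 = 723.2912 rpm, sense flips to −
signed output speed = -723.2912 rpm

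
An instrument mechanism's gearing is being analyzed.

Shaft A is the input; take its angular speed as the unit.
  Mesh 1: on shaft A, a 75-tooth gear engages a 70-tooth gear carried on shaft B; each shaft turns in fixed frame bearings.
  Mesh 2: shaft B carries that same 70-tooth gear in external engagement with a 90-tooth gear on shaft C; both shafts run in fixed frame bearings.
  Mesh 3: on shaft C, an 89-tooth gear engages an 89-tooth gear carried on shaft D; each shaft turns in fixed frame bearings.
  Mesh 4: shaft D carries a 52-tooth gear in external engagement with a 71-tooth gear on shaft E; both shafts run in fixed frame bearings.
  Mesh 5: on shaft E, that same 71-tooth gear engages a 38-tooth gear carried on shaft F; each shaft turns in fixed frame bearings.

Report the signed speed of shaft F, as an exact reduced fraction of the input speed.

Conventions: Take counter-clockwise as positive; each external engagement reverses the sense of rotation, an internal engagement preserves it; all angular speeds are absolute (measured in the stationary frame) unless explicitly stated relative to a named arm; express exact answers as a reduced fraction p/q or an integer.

5-mesh fixed-axis compound train (all bearings frame-fixed)
mesh 1 [75T→70T]: |ω|/ω_in = 1×75/70 = 15/14, sense flips to −
mesh 2 [70T→90T]: |ω|/ω_in = (15/14)×70/90 = 5/6, sense flips to +
mesh 3 [89T→89T]: |ω|/ω_in = (5/6)×89/89 = 5/6, sense flips to −
mesh 4 [52T→71T]: |ω|/ω_in = (5/6)×52/71 = 130/213, sense flips to +
mesh 5 [71T→38T]: |ω|/ω_in = (130/213)×71/38 = 65/57, sense flips to −
signed output speed (× input speed) = -65/57

-65/57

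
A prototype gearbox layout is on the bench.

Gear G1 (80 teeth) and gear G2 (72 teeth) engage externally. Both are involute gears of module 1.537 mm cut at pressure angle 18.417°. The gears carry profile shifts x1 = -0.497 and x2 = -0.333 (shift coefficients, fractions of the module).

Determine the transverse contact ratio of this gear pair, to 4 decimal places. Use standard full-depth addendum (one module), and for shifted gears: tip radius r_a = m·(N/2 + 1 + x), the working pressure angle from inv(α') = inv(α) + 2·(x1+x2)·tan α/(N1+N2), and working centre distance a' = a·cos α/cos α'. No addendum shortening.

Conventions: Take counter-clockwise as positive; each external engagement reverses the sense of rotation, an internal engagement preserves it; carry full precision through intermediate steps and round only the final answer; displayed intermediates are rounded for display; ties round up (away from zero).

2.1529

topology: single-mesh involute geometry — m = 1.537, 80T/72T pair
base radii: r_b1 = 58.331137, r_b2 = 52.498023
tip radii: r_a1 = 62.253111, r_a2 = 56.357179
inv(α') = inv(18.417°) + 2·(-0.497-0.333)·tan α/(80+72) = 0.00791146  ⇒  α' = 16.28636°
a' = a·cos α / cos α' = 116.8120·cos 18.417°/cos 16.28636° = 115.462427
action lengths: √(r_a1²−r_b1²) = 21.746915, √(r_a2²−r_b2²) = 20.496078
base pitch p_b = π·m·cos α = 4.581317
CR = (21.746915 + 20.496078 − 115.462427·sin 16.28636°)/4.581317 = 2.152856
contact ratio ≈ 2.1529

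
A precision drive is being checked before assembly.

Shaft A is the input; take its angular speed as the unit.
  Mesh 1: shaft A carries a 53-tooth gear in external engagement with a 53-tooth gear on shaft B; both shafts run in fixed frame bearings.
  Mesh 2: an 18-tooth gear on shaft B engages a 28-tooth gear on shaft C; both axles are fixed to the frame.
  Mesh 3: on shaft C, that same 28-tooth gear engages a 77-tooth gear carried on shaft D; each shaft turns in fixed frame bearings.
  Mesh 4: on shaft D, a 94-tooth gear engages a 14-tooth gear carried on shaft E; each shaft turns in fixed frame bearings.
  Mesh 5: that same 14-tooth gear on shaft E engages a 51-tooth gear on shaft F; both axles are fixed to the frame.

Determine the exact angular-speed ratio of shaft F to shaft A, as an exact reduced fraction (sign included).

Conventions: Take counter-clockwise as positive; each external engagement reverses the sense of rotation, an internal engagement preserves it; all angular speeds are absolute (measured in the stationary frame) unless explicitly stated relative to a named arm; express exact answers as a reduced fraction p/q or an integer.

-564/1309

class = fixed-axis compound train [5 meshes; 5 ratios multiply, 5 sense flips]
mesh 1 [53T→53T]: running ratio 1, sense −
mesh 2 [18T→28T]: running ratio 9/14, sense +
mesh 3 [28T→77T]: running ratio 18/77, sense −
mesh 4 [94T→14T]: running ratio 846/539, sense +
mesh 5 [14T→51T]: running ratio 564/1309, sense −
ω_out/ω_in = -564/1309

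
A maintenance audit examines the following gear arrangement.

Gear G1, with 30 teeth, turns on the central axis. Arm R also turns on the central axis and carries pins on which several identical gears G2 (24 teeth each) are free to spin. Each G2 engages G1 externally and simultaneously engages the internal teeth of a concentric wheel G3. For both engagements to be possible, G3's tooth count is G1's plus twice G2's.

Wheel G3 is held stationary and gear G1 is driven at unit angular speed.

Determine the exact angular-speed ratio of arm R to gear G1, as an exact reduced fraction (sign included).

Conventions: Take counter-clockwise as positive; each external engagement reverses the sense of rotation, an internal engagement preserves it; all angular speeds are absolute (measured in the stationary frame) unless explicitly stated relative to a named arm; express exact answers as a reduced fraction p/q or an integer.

recognized (axles ride arm R): planetary set, 30/24/78 teeth
ring teeth: 30 + 2·24 = 78
30(ω_sun−ω_arm) = −78(ω_ring−ω_arm),  ω_ring = 0, ω_sun = 1
30(1−ω_arm) = −78(0−ω_arm)  ⇒  108·ω_arm = 30  ⇒  ω_arm = 5/18
ω_out/ω_in = 5/18

5/18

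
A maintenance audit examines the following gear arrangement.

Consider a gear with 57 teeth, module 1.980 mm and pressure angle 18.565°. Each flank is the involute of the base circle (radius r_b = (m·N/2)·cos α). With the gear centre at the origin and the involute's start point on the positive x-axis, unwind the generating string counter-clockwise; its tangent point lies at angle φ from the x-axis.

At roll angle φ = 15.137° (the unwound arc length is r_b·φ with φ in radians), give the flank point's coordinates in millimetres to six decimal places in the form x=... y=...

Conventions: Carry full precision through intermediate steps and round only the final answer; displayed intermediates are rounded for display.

x=55.327942 y=0.326511

single-mesh involute tooth geometry (57T wheel at module 1.980)
pitch radius r_p = m·N/2 = 1.980·57/2 = 56.430000
base radius r_b = r_p·cos α = 56.430000·cos 18.565° = 53.493556
roll angle φ = 15.137° = 0.26419049 rad
x = r_b·(cos φ + φ·sin φ) = 55.327942
y = r_b·(sin φ − φ·cos φ) = 0.326511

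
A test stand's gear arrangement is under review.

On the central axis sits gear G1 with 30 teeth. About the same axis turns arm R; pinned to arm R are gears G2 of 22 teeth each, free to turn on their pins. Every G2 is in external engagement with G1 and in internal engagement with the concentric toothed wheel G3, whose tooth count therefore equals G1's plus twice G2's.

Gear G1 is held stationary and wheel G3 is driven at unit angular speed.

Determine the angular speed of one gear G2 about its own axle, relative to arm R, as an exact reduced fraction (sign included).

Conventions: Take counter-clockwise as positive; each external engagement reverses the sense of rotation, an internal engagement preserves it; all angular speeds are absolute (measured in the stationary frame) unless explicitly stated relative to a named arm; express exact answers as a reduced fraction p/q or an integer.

555/572

class = planetary set [G3 = 30+2·22 = 74; Willis about the carrier]
ring teeth: 30 + 2·22 = 74
30(ω_sun−ω_arm) = −74(ω_ring−ω_arm),  ω_sun = 0, ω_ring = 1
30(0−ω_arm) = −74(1−ω_arm)  ⇒  104·ω_arm = 74  ⇒  ω_arm = 37/52
sun–planet mesh: 30·(0−37/52) = −22·(ω_p−ω_arm)  ⇒  ω_p−ω_arm = 555/572
exact speed ratio = 555/572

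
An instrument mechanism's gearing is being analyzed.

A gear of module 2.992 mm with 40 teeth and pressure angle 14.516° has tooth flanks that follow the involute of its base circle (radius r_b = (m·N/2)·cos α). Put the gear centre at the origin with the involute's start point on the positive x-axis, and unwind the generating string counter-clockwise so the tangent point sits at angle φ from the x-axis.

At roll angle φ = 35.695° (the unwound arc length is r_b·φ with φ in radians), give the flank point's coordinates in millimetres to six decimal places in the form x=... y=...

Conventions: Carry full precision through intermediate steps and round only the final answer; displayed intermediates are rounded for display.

single-mesh involute tooth geometry (40T wheel at module 2.992)
pitch radius r_p = m·N/2 = 2.992·40/2 = 59.840000
base radius r_b = r_p·cos α = 59.840000·cos 14.516° = 57.929769
roll angle φ = 35.695° = 0.62299528 rad
x = r_b·(cos φ + φ·sin φ) = 68.104189
y = r_b·(sin φ − φ·cos φ) = 4.490392

x=68.104189 y=4.490392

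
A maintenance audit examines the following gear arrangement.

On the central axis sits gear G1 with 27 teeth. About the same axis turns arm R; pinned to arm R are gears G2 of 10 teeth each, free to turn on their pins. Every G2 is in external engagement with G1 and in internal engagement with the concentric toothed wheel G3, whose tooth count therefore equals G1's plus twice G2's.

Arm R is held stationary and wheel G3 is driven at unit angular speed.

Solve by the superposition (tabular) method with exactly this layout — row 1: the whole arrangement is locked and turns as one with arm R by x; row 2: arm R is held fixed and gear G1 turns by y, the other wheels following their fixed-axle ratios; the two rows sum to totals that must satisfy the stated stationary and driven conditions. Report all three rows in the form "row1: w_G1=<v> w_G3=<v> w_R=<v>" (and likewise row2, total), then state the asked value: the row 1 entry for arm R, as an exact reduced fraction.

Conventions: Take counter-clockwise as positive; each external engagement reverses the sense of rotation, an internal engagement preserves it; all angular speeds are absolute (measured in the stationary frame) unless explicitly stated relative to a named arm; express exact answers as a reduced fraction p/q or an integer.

recognized (axles ride arm R): planetary set, 27/10/47 teeth
row 1 (train locked, turned with arm): all members turn x
row 2 — arm fixed, fixed-axis ratios: sun y, ring −(27/47)·y, arm 0
boundary: total ω_arm = x = 0 and total ω_ring = x − (27/47)·y = 1  ⇒  y = -47/27, x = 0
row 2 ring = −(27/47)·(-47/27) = 1
totals (row 1 + row 2): sun 0 + (-47/27) = -47/27, ring 0 + 1 = 1, arm 0 + 0 = 0
asked cell (row1, arm) = 0

row1: w_G1=0 w_G3=0 w_R=0
row2: w_G1=-47/27 w_G3=1 w_R=0
total: w_G1=-47/27 w_G3=1 w_R=0
asked value: 0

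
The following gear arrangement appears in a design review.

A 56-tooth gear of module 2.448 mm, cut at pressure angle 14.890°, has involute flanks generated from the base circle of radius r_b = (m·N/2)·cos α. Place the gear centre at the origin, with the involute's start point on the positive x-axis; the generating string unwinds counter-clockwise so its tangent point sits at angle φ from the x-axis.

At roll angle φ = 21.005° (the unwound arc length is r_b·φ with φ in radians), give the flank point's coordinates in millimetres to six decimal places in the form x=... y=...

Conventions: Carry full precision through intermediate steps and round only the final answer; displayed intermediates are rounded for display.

x=70.545395 y=1.073412

single-mesh involute tooth geometry (56T wheel at module 2.448)
pitch radius r_p = m·N/2 = 2.448·56/2 = 68.544000
base radius r_b = r_p·cos α = 68.544000·cos 14.890° = 66.242357
roll angle φ = 21.005° = 0.36660641 rad
x = r_b·(cos φ + φ·sin φ) = 70.545395
y = r_b·(sin φ − φ·cos φ) = 1.073412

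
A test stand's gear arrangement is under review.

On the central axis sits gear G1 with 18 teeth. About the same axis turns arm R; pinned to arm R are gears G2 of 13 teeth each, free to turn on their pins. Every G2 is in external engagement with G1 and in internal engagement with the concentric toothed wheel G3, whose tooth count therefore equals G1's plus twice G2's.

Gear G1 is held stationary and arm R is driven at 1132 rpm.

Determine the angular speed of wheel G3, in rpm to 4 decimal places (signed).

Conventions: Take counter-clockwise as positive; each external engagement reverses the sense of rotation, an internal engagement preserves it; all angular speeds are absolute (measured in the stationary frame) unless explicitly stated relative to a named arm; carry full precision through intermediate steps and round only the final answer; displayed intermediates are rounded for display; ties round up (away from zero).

+1595.0909 rpm

recognized (axles ride arm R): planetary set, 18/13/44 teeth
normalise by the input: solve with ω_arm = 1, then scale by 1132 rpm
ring teeth: 18 + 2·13 = 44
18(ω_sun−ω_arm) = −44(ω_ring−ω_arm),  ω_sun = 0, ω_arm = 1
ω_ring = 1 − (18/44)(0−1) = 31/22
scale: ω_ring = 31/22 × 1132 rpm = +1595.0909 rpm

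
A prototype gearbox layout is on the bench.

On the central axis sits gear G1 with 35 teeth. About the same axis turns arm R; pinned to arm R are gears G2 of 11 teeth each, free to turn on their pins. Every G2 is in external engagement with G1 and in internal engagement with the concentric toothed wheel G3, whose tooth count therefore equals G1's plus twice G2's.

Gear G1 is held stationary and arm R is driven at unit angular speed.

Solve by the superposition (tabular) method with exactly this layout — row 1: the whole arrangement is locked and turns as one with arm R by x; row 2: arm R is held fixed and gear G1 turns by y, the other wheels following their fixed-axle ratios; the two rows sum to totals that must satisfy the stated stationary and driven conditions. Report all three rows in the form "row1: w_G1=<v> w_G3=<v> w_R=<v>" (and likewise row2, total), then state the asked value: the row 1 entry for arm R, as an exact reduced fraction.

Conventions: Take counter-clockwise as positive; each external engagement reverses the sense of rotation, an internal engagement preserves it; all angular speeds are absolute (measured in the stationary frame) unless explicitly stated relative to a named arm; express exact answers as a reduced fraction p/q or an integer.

row1: w_G1=1 w_G3=1 w_R=1
row2: w_G1=-1 w_G3=35/57 w_R=0
total: w_G1=0 w_G3=92/57 w_R=1
asked value: 1

class = planetary set [G3 = 35+2·11 = 57; Willis about the carrier]
row 1: whole set turns with the arm by x
row 2: sun turns y, ring = −(35/57)·y, arm 0
boundary: total ω_sun = x + y = 0 and total ω_arm = x = 1  ⇒  y = -1, x = 1
row 2 ring = −(35/57)·(-1) = 35/57
totals (row 1 + row 2): sun 1 + (-1) = 0, ring 1 + 35/57 = 92/57, arm 1 + 0 = 1
asked cell (row1, arm) = 1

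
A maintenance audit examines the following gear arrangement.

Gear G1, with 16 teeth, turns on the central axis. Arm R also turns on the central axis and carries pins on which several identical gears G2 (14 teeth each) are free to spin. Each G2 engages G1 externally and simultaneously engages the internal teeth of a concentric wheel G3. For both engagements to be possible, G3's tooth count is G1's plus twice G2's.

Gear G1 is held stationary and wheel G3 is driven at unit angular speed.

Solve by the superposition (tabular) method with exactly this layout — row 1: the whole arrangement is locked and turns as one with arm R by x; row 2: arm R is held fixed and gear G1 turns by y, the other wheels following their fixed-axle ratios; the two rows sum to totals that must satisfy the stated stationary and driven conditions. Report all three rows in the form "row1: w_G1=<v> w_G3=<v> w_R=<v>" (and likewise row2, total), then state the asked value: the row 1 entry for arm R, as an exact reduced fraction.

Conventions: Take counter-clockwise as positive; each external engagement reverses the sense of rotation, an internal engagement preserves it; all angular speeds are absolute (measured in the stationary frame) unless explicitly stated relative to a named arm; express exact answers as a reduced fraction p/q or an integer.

class = planetary set [G3 = 16+2·14 = 44; Willis about the carrier]
row 1 — lock + rotate with arm: ω_sun = ω_ring = ω_arm = x
row 2 — arm fixed, fixed-axis ratios: sun y, ring −(16/44)·y, arm 0
boundary: total ω_sun = x + y = 0 and total ω_ring = x − (16/44)·y = 1  ⇒  y = -11/15, x = 11/15
row 2 ring = −(16/44)·(-11/15) = 4/15
totals (row 1 + row 2): sun 11/15 + (-11/15) = 0, ring 11/15 + 4/15 = 1, arm 11/15 + 0 = 11/15
asked cell (row1, arm) = 11/15

row1: w_G1=11/15 w_G3=11/15 w_R=11/15
row2: w_G1=-11/15 w_G3=4/15 w_R=0
total: w_G1=0 w_G3=1 w_R=11/15
asked value: 11/15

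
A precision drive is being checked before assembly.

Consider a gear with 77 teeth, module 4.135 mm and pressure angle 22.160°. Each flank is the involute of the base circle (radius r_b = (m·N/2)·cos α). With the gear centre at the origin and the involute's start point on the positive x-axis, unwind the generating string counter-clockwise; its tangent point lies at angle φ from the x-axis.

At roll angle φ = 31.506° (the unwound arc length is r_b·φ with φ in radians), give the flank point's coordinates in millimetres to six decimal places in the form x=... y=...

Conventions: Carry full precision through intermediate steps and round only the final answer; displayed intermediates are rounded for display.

x=168.071904 y=7.927052

class = single-mesh tooth geometry [base-circle involute, m = 4.135, 77T]
pitch radius r_p = m·N/2 = 4.135·77/2 = 159.197500
base radius r_b = r_p·cos α = 159.197500·cos 22.160° = 147.438240
roll angle φ = 31.506° = 0.54988343 rad
x = r_b·(cos φ + φ·sin φ) = 168.071904
y = r_b·(sin φ − φ·cos φ) = 7.927052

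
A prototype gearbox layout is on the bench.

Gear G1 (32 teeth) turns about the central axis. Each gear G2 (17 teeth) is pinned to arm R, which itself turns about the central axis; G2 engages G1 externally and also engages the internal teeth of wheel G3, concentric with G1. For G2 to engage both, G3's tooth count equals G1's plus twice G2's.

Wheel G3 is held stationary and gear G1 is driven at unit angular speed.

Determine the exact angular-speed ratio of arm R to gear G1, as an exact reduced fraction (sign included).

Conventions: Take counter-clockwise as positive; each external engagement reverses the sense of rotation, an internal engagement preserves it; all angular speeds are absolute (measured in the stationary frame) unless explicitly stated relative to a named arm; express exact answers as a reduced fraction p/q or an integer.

16/49

topology: planetary set — G1 32T / G2 17T / G3 66T, arm = carrier (Willis)
ring teeth: 32 + 2·17 = 66
32(ω_sun−ω_arm) = −66(ω_ring−ω_arm),  ω_ring = 0, ω_sun = 1
32(1−ω_arm) = −66(0−ω_arm)  ⇒  98·ω_arm = 32  ⇒  ω_arm = 16/49
ω_out/ω_in = 16/49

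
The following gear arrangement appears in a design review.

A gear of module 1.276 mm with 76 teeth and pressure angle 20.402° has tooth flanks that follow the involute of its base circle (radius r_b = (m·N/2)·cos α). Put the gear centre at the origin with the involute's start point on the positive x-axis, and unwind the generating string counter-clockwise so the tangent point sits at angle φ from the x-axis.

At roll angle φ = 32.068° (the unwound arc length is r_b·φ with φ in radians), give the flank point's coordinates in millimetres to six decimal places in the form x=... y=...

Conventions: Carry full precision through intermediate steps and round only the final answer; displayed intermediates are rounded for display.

x=52.016669 y=2.573709

class = single-mesh tooth geometry [base-circle involute, m = 1.276, 76T]
pitch radius r_p = m·N/2 = 1.276·76/2 = 48.488000
base radius r_b = r_p·cos α = 48.488000·cos 20.402° = 45.446339
roll angle φ = 32.068° = 0.55969218 rad
x = r_b·(cos φ + φ·sin φ) = 52.016669
y = r_b·(sin φ − φ·cos φ) = 2.573709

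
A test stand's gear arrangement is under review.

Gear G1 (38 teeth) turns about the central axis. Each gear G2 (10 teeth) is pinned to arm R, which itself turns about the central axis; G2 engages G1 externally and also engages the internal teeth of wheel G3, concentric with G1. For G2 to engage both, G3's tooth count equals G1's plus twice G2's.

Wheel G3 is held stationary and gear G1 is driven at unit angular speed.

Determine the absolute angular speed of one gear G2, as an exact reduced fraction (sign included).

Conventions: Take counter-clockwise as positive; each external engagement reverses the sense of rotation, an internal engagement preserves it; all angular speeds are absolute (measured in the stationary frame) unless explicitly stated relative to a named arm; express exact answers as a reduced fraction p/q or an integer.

topology: planetary set — G1 38T / G2 10T / G3 58T, arm = carrier (Willis)
ring teeth: 38 + 2·10 = 58
38(ω_sun−ω_arm) = −58(ω_ring−ω_arm),  ω_ring = 0, ω_sun = 1
38(1−ω_arm) = −58(0−ω_arm)  ⇒  96·ω_arm = 38  ⇒  ω_arm = 19/48
sun–planet mesh: 38·(1−19/48) = −10·(ω_p−ω_arm)  ⇒  ω_p−ω_arm = -551/240
ω_p = 19/48 − 551/240 = -19/10
exact speed ratio = -19/10

-19/10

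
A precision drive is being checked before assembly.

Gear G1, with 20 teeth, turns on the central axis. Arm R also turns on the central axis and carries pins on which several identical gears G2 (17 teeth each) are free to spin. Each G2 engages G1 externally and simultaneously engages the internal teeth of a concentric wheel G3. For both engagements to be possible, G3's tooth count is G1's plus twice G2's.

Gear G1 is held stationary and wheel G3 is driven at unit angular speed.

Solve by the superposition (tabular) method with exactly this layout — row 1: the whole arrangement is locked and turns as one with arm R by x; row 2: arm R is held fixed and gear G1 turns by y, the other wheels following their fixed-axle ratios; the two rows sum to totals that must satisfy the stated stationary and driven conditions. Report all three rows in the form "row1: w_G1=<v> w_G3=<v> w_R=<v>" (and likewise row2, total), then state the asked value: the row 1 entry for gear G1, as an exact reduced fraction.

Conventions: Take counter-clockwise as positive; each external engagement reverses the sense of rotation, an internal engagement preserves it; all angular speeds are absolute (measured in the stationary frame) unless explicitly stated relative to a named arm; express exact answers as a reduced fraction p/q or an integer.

class = planetary set [G3 = 20+2·17 = 54; Willis about the carrier]
row 1: whole set turns with the arm by x
row 2 (arm held, sun turns y): ω_ring = −(20/54)·y, ω_arm = 0
boundary: total ω_sun = x + y = 0 and total ω_ring = x − (20/54)·y = 1  ⇒  y = -27/37, x = 27/37
row 2 ring = −(20/54)·(-27/37) = 10/37
totals (row 1 + row 2): sun 27/37 + (-27/37) = 0, ring 27/37 + 10/37 = 1, arm 27/37 + 0 = 27/37
asked cell (row1, sun) = 27/37

row1: w_G1=27/37 w_G3=27/37 w_R=27/37
row2: w_G1=-27/37 w_G3=10/37 w_R=0
total: w_G1=0 w_G3=1 w_R=27/37
asked value: 27/37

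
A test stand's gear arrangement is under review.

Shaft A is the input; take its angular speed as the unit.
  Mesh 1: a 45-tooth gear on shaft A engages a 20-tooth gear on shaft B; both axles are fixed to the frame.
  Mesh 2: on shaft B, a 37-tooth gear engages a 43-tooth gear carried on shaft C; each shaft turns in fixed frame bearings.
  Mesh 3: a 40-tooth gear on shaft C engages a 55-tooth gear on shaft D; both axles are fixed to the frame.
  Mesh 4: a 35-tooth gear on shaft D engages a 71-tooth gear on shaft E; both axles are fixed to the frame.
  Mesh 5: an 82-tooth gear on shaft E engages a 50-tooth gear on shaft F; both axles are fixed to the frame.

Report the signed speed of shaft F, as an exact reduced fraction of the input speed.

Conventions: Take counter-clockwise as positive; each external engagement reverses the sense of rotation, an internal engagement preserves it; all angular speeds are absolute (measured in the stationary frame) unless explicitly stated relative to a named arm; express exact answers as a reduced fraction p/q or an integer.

5-mesh fixed-axis compound train (all bearings frame-fixed)
mesh 1 [45T→20T]: |ω|/ω_in = 1×45/20 = 9/4, sense flips to −
mesh 2 [37T→43T]: |ω|/ω_in = (9/4)×37/43 = 333/172, sense flips to +
mesh 3 [40T→55T]: |ω|/ω_in = (333/172)×40/55 = 666/473, sense flips to −
mesh 4 [35T→71T]: |ω|/ω_in = (666/473)×35/71 = 23310/33583, sense flips to +
mesh 5 [82T→50T]: |ω|/ω_in = (23310/33583)×82/50 = 191142/167915, sense flips to −
signed output speed (× input speed) = -191142/167915

-191142/167915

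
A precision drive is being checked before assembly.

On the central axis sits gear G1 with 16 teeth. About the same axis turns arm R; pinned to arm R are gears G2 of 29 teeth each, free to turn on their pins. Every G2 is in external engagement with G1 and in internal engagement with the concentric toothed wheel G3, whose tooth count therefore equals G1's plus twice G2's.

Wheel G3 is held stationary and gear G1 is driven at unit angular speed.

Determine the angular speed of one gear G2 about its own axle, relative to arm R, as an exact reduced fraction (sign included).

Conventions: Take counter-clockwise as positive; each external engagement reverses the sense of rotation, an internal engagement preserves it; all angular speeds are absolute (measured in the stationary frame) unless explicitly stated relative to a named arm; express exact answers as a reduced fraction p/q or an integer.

-592/1305

topology: planetary set — G1 16T / G2 29T / G3 74T, arm = carrier (Willis)
ring teeth: 16 + 2·29 = 74
16(ω_sun−ω_arm) = −74(ω_ring−ω_arm),  ω_ring = 0, ω_sun = 1
16(1−ω_arm) = −74(0−ω_arm)  ⇒  90·ω_arm = 16  ⇒  ω_arm = 8/45
sun–planet mesh: 16·(1−8/45) = −29·(ω_p−ω_arm)  ⇒  ω_p−ω_arm = -592/1305
exact speed ratio = -592/1305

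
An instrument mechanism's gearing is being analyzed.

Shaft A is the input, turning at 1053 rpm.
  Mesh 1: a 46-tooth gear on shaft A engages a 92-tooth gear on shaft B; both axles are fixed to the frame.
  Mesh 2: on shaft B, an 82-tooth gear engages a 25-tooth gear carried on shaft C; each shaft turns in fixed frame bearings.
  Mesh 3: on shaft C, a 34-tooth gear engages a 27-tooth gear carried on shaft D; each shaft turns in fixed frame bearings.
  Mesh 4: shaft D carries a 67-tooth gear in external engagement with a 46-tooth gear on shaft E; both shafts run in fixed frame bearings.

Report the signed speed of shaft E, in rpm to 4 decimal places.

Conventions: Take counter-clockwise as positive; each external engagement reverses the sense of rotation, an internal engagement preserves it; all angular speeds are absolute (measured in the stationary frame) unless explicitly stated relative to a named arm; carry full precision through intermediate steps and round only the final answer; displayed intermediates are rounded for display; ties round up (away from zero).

+3167.4104 rpm

class = fixed-axis compound train [4 meshes; 4 ratios multiply, 4 sense flips]
mesh 1 [46T→92T]: ω = 1053.0000×46/92 = 526.5000 rpm, sense flips to −
mesh 2 [82T→25T]: ω = 526.5000×82/25 = 1726.9200 rpm, sense flips to +
mesh 3 [34T→27T]: ω = 1726.9200×34/27 = 2174.6400 rpm, sense flips to −
mesh 4 [67T→46T]: ω = 2174.6400×67/46 = 3167.4104 rpm, sense flips to +
signed output speed = +3167.4104 rpm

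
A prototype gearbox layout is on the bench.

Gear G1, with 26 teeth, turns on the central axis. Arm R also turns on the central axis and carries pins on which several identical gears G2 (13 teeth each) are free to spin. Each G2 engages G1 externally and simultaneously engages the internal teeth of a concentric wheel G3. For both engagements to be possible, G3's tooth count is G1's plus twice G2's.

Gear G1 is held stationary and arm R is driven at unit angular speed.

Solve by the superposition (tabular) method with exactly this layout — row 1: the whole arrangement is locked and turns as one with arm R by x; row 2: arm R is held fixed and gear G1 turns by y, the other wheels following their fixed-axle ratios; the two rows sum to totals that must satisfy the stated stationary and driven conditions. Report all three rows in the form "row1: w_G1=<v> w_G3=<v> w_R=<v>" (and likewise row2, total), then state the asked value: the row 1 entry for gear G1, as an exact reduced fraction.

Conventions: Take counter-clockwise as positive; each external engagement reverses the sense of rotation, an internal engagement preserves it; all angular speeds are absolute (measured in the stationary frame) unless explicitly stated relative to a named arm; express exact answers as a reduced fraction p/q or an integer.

row1: w_G1=1 w_G3=1 w_R=1
row2: w_G1=-1 w_G3=1/2 w_R=0
total: w_G1=0 w_G3=3/2 w_R=1
asked value: 1

topology: planetary set — G1 26T / G2 13T / G3 52T, arm = carrier (Willis)
row 1 — lock + rotate with arm: ω_sun = ω_ring = ω_arm = x
row 2: sun turns y, ring = −(26/52)·y, arm 0
boundary: total ω_sun = x + y = 0 and total ω_arm = x = 1  ⇒  y = -1, x = 1
row 2 ring = −(26/52)·(-1) = 1/2
totals (row 1 + row 2): sun 1 + (-1) = 0, ring 1 + 1/2 = 3/2, arm 1 + 0 = 1
asked cell (row1, sun) = 1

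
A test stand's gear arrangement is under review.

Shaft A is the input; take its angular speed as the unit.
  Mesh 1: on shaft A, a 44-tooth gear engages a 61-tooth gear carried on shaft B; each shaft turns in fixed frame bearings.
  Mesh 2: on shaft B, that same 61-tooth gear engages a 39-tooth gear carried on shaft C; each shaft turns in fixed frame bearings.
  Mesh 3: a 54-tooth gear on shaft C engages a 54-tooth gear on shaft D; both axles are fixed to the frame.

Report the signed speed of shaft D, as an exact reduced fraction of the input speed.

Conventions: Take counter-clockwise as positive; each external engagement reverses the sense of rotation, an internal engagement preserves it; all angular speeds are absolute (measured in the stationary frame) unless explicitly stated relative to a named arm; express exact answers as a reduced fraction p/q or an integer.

3-mesh fixed-axis compound train (all bearings frame-fixed)
mesh 1 [44T→61T]: |ω|/ω_in = 1×44/61 = 44/61, sense flips to −
mesh 2 [61T→39T]: |ω|/ω_in = (44/61)×61/39 = 44/39, sense flips to +
mesh 3 [54T→54T]: |ω|/ω_in = (44/39)×54/54 = 44/39, sense flips to −
signed output speed (× input speed) = -44/39

-44/39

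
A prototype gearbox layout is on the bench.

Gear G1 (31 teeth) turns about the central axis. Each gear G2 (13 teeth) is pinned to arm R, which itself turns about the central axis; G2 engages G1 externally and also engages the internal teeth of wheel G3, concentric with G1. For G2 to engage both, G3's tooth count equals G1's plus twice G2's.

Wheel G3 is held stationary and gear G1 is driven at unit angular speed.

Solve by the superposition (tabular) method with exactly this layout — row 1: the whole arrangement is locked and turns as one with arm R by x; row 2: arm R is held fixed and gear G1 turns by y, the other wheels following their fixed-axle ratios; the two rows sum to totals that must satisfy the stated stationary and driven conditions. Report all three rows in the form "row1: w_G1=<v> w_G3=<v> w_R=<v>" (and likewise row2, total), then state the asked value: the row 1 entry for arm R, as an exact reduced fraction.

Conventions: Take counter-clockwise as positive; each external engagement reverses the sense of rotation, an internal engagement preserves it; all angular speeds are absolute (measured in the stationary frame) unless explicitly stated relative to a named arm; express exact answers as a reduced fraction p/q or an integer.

recognized (axles ride arm R): planetary set, 31/13/57 teeth
superposition row 1 [locked train]: every member turns x
row 2 — arm fixed, fixed-axis ratios: sun y, ring −(31/57)·y, arm 0
boundary: total ω_ring = x − (31/57)·y = 0 and total ω_sun = x + y = 1  ⇒  y = 57/88, x = 31/88
row 2 ring = −(31/57)·57/88 = -31/88
totals (row 1 + row 2): sun 31/88 + 57/88 = 1, ring 31/88 + (-31/88) = 0, arm 31/88 + 0 = 31/88
asked cell (row1, arm) = 31/88

row1: w_G1=31/88 w_G3=31/88 w_R=31/88
row2: w_G1=57/88 w_G3=-31/88 w_R=0
total: w_G1=1 w_G3=0 w_R=31/88
asked value: 31/88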